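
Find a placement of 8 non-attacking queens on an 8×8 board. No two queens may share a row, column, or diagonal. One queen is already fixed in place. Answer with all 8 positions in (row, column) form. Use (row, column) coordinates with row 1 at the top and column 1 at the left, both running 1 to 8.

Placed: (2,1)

(1,7) (2,1) (3,3) (4,8) (5,6) (6,4) (7,2) (8,5)

Row 1: attacked by (2,1)→{1,2}. Safe: 3, 4, 5, 6, 7, 8. Place at column 7.
Row 3: attacked by (1,7)→{5,7}; (2,1)→{1,2}. Safe: 3, 4, 6, 8. Place at column 3.
Row 4: attacked by (1,7)→{4,7}; (2,1)→{1,3}; (3,3)→{2,3,4}. Safe: 5, 6, 8. Place at column 8.
Row 5: attacked by (1,7)→{3,7}; (2,1)→{1,4}; (3,3)→{1,3,5}; (4,8)→{7,8}. Safe: 2, 6. Place at column 6.
Row 6: attacked by (1,7)→{2,7}; (2,1)→{1,5}; (3,3)→{3,6}; (4,8)→{6,8}; (5,6)→{5,6,7}. Safe: 4. Place at column 4.
Row 7: attacked by (1,7)→{1,7}; (2,1)→{1,6}; (3,3)→{3,7}; (4,8)→{5,8}; (5,6)→{4,6,8}; (6,4)→{3,4,5}. Safe: 2. Place at column 2.
Row 8: attacked by (1,7)→{7}; (2,1)→{1,7}; (3,3)→{3,8}; (4,8)→{4,8}; (5,6)→{3,6}; (6,4)→{2,4,6}; (7,2)→{1,2,3}. Safe: 5. Place at column 5.
Columns [7, 1, 3, 8, 6, 4, 2, 5], r−c [-6, 1, 0, -4, -1, 2, 5, 3], r+c [8, 3, 6, 12, 11, 10, 9, 13] are all distinct, so no two queens attack.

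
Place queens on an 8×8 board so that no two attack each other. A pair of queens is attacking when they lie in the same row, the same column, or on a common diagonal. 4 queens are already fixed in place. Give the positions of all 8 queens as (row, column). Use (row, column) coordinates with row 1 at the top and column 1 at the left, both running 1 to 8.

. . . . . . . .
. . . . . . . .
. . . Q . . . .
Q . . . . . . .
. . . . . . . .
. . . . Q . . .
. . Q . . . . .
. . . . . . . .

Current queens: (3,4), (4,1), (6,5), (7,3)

(1,8) (2,2) (3,4) (4,1) (5,7) (6,5) (7,3) (8,6)

Row 1: attacked by (3,4)→{2,4,6}; (4,1)→{1,4}; (6,5)→{5}; (7,3)→{3}. Safe: 7, 8. Place at column 8.
Row 2: attacked by (1,8)→{7,8}; (3,4)→{3,4,5}; (4,1)→{1,3}; (6,5)→{1,5}; (7,3)→{3,8}. Safe: 2, 6. Place at column 2.
Row 5: attacked by (1,8)→{4,8}; (2,2)→{2,5}; (3,4)→{2,4,6}; (4,1)→{1,2}; (6,5)→{4,5,6}; (7,3)→{1,3,5}. Safe: 7. Place at column 7.
Row 8: attacked by (1,8)→{1,8}; (2,2)→{2,8}; (3,4)→{4}; (4,1)→{1,5}; (5,7)→{4,7}; (6,5)→{3,5,7}; (7,3)→{2,3,4}. Safe: 6. Place at column 6.
Columns [8, 2, 4, 1, 7, 5, 3, 6], r−c [-7, 0, -1, 3, -2, 1, 4, 2], r+c [9, 4, 7, 5, 12, 11, 10, 14] are all distinct, so no two queens attack.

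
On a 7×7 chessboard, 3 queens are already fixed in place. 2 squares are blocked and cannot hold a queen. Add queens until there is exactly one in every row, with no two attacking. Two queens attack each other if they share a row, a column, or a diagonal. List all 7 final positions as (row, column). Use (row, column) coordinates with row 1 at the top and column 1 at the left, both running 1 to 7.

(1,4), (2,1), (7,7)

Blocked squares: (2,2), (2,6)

(1,4) (2,1) (3,5) (4,2) (5,6) (6,3) (7,7)

Row 3: attacked by (1,4)→{2,4,6}; (2,1)→{1,2}; (7,7)→{3,7}. Safe: 5. Place at column 5.
Row 4: attacked by (1,4)→{1,4,7}; (2,1)→{1,3}; (3,5)→{4,5,6}; (7,7)→{4,7}. Safe: 2. Place at column 2.
Row 5: attacked by (1,4)→{4}; (2,1)→{1,4}; (3,5)→{3,5,7}; (4,2)→{1,2,3}; (7,7)→{5,7}. Safe: 6. Place at column 6.
Row 6: attacked by (1,4)→{4}; (2,1)→{1,5}; (3,5)→{2,5}; (4,2)→{2,4}; (5,6)→{5,6,7}; (7,7)→{6,7}. Safe: 3. Place at column 3.
Columns [4, 1, 5, 2, 6, 3, 7], r−c [-3, 1, -2, 2, -1, 3, 0], r+c [5, 3, 8, 6, 11, 9, 14] are all distinct, so no two queens attack.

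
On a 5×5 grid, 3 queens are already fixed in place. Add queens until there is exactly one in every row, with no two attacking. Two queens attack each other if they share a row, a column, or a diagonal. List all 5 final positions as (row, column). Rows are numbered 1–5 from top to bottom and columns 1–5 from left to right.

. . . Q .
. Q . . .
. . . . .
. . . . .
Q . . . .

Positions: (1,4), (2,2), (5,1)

(1,4) (2,2) (3,5) (4,3) (5,1)

Row 3: attacked by (1,4)→{2,4}; (2,2)→{1,2,3}; (5,1)→{1,3}. Safe: 5. Place at column 5.
Row 4: attacked by (1,4)→{1,4}; (2,2)→{2,4}; (3,5)→{4,5}; (5,1)→{1,2}. Safe: 3. Place at column 3.
Columns [4, 2, 5, 3, 1], r−c [-3, 0, -2, 1, 4], r+c [5, 4, 8, 7, 6] are all distinct, so no two queens attack.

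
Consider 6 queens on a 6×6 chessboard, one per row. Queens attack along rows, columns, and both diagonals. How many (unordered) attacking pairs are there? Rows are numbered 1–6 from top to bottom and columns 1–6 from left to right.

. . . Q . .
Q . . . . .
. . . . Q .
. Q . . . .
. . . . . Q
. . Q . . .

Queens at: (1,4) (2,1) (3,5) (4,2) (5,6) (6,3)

All columns are distinct and no two queens satisfy |Δrow| = |Δcol|, so no pair attacks.

0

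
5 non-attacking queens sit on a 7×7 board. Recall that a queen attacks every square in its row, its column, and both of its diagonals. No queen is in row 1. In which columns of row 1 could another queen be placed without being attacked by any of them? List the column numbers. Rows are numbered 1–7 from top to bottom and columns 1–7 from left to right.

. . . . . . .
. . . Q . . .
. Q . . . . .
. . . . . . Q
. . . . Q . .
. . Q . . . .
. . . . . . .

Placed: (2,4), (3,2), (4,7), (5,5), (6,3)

(2,4) attacks row 1 at column 4 and diagonals 3, 5.
(3,2) attacks row 1 at column 2 and diagonals 4.
(4,7) attacks row 1 at column 7 and diagonals 4.
(5,5) attacks row 1 at column 5 and diagonals 1.
(6,3) attacks row 1 at column 3.
Attacked columns: {1, 2, 3, 4, 5, 7}. Safe: {6}.

columns 6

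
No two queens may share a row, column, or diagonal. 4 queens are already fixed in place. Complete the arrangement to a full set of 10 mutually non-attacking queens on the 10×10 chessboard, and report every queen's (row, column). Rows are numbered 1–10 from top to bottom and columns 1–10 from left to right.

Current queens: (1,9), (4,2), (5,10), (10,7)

(1,9) (2,3) (3,6) (4,2) (5,10) (6,5) (7,1) (8,8) (9,4) (10,7)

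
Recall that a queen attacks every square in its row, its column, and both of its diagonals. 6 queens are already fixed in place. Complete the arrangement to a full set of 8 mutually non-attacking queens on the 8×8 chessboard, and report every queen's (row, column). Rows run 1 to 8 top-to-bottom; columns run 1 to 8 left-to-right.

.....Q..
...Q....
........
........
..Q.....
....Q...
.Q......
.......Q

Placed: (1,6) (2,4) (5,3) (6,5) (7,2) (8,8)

(1,6) (2,4) (3,7) (4,1) (5,3) (6,5) (7,2) (8,8)

Row 3: attacked by (1,6)→{4,6,8}; (2,4)→{3,4,5}; (5,3)→{1,3,5}; (6,5)→{2,5,8}; (7,2)→{2,6}; (8,8)→{3,8}. Safe: 7. Place at column 7.
Row 4: attacked by (1,6)→{3,6}; (2,4)→{2,4,6}; (3,7)→{6,7,8}; (5,3)→{2,3,4}; (6,5)→{3,5,7}; (7,2)→{2,5}; (8,8)→{4,8}. Safe: 1. Place at column 1.
Columns [6, 4, 7, 1, 3, 5, 2, 8], r−c [-5, -2, -4, 3, 2, 1, 5, 0], r+c [7, 6, 10, 5, 8, 11, 9, 16] are all distinct, so no two queens attack.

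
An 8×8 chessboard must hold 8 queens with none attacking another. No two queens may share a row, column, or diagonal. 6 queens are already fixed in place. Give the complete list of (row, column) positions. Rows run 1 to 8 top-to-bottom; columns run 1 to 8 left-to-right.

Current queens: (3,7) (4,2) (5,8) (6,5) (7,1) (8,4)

(1,6) (2,3) (3,7) (4,2) (5,8) (6,5) (7,1) (8,4)

Row 1: attacked by (3,7)→{5,7}; (4,2)→{2,5}; (5,8)→{4,8}; (6,5)→{5}; (7,1)→{1,7}; (8,4)→{4}. Safe: 3, 6. Place at column 6.
Row 2: attacked by (1,6)→{5,6,7}; (3,7)→{6,7,8}; (4,2)→{2,4}; (5,8)→{5,8}; (6,5)→{1,5}; (7,1)→{1,6}; (8,4)→{4}. Safe: 3. Place at column 3.
Columns [6, 3, 7, 2, 8, 5, 1, 4], r−c [-5, -1, -4, 2, -3, 1, 6, 4], r+c [7, 5, 10, 6, 13, 11, 8, 12] are all distinct, so no two queens attack.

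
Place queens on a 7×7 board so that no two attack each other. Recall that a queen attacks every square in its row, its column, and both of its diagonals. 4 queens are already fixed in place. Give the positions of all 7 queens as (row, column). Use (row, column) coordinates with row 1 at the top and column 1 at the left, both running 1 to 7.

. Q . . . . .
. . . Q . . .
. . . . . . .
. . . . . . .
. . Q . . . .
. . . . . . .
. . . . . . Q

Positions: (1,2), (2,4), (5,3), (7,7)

Row 3: attacked by (1,2)→{2,4}; (2,4)→{3,4,5}; (5,3)→{1,3,5}; (7,7)→{3,7}. Safe: 6. Place at column 6.
Row 4: attacked by (1,2)→{2,5}; (2,4)→{2,4,6}; (3,6)→{5,6,7}; (5,3)→{2,3,4}; (7,7)→{4,7}. Safe: 1. Place at column 1.
Row 6: attacked by (1,2)→{2,7}; (2,4)→{4}; (3,6)→{3,6}; (4,1)→{1,3}; (5,3)→{2,3,4}; (7,7)→{6,7}. Safe: 5. Place at column 5.
Columns [2, 4, 6, 1, 3, 5, 7], r−c [-1, -2, -3, 3, 2, 1, 0], r+c [3, 6, 9, 5, 8, 11, 14] are all distinct, so no two queens attack.

(1,2) (2,4) (3,6) (4,1) (5,3) (6,5) (7,7)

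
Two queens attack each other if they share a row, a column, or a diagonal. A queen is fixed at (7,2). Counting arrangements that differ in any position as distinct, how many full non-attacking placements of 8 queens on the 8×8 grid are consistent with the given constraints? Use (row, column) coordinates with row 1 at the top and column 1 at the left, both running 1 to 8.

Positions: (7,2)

16

Branch on row 1: col 1 → 2; col 3 → 3; col 4 → 1; col 5 → 2; col 6 → 5; col 7 → 3.
Sum: 2 + 3 + 1 + 2 + 5 + 3 = 16.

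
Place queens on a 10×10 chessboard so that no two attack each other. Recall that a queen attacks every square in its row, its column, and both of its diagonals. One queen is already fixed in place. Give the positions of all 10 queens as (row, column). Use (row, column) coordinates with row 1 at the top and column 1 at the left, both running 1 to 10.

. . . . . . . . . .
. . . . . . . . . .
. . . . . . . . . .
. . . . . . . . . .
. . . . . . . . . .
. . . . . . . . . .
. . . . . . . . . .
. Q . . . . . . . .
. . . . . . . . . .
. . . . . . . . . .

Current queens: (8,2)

(1,6) (2,10) (3,5) (4,7) (5,1) (6,3) (7,8) (8,2) (9,4) (10,9)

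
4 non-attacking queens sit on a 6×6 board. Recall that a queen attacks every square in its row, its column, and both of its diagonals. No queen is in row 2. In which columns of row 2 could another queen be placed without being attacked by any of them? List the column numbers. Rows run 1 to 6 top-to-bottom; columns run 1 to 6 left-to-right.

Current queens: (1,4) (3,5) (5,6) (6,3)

(1,4) attacks row 2 at column 4 and diagonals 3, 5.
(3,5) attacks row 2 at column 5 and diagonals 4, 6.
(5,6) attacks row 2 at column 6 and diagonals 3.
(6,3) attacks row 2 at column 3.
Attacked columns: {3, 4, 5, 6}. Safe: {1, 2}.

columns 1, 2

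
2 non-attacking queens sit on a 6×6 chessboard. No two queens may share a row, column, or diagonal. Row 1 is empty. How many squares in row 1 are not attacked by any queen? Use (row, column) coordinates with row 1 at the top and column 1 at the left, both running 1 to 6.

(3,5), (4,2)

3

(3,5) attacks row 1 at column 5 and diagonals 3.
(4,2) attacks row 1 at column 2 and diagonals 5.
Attacked columns: {2, 3, 5}. Safe: {1, 4, 6}.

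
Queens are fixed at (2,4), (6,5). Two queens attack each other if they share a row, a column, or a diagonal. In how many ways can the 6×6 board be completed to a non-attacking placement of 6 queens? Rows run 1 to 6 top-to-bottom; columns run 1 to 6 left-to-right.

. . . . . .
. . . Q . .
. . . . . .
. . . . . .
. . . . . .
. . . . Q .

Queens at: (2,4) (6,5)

1

Branch on row 1: col 1 → 0; col 2 → 1; col 6 → 0.
Sum: 0 + 1 + 0 = 1.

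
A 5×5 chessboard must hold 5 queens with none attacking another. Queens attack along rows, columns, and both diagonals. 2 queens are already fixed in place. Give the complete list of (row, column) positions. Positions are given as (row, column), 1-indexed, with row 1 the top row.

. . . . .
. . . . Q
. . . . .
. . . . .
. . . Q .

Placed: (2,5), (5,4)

Row 1: attacked by (2,5)→{4,5}; (5,4)→{4}. Safe: 1, 2, 3. Place at column 2.
Row 3: attacked by (1,2)→{2,4}; (2,5)→{4,5}; (5,4)→{2,4}. Safe: 1, 3. Place at column 3.
Row 4: attacked by (1,2)→{2,5}; (2,5)→{3,5}; (3,3)→{2,3,4}; (5,4)→{3,4,5}. Safe: 1. Place at column 1.
Columns [2, 5, 3, 1, 4], r−c [-1, -3, 0, 3, 1], r+c [3, 7, 6, 5, 9] are all distinct, so no two queens attack.

(1,2) (2,5) (3,3) (4,1) (5,4)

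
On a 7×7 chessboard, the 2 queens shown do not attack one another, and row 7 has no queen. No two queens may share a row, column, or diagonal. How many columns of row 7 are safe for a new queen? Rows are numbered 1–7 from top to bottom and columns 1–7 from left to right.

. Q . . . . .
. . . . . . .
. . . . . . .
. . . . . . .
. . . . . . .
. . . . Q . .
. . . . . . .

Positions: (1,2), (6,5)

(1,2) attacks row 7 at column 2.
(6,5) attacks row 7 at column 5 and diagonals 4, 6.
Attacked columns: {2, 4, 5, 6}. Safe: {1, 3, 7}.

3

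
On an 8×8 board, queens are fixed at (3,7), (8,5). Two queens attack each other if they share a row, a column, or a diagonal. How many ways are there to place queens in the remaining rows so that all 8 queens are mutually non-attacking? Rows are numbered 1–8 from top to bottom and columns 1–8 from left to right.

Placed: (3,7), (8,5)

3

Branch on row 1: col 1 → 0; col 2 → 0; col 3 → 0; col 4 → 1; col 6 → 2; col 8 → 0.
Sum: 0 + 0 + 0 + 1 + 2 + 0 = 3.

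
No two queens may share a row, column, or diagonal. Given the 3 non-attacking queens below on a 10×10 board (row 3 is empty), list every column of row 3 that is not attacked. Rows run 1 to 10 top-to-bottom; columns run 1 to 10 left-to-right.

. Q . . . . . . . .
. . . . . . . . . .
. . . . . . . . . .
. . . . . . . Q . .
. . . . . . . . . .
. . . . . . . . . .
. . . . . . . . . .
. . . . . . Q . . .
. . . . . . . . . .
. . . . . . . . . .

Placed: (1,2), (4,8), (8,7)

columns 1, 3, 5, 6, 10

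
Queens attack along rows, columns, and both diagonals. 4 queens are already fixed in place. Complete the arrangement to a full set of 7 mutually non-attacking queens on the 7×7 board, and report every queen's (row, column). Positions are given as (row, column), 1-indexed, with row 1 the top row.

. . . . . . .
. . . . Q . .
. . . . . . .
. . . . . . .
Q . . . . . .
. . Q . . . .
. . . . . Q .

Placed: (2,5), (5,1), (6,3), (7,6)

(1,2) (2,5) (3,7) (4,4) (5,1) (6,3) (7,6)

Row 1: attacked by (2,5)→{4,5,6}; (5,1)→{1,5}; (6,3)→{3}; (7,6)→{6}. Safe: 2, 7. Place at column 2.
Row 3: attacked by (1,2)→{2,4}; (2,5)→{4,5,6}; (5,1)→{1,3}; (6,3)→{3,6}; (7,6)→{2,6}. Safe: 7. Place at column 7.
Row 4: attacked by (1,2)→{2,5}; (2,5)→{3,5,7}; (3,7)→{6,7}; (5,1)→{1,2}; (6,3)→{1,3,5}; (7,6)→{3,6}. Safe: 4. Place at column 4.
Columns [2, 5, 7, 4, 1, 3, 6], r−c [-1, -3, -4, 0, 4, 3, 1], r+c [3, 7, 10, 8, 6, 9, 13] are all distinct, so no two queens attack.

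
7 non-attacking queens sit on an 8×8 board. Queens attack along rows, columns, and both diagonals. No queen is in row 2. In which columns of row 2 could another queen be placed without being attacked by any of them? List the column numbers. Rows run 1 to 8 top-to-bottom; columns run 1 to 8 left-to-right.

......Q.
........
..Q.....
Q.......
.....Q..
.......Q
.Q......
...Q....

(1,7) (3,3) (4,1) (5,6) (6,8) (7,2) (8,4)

(1,7) attacks row 2 at column 7 and diagonals 6, 8.
(3,3) attacks row 2 at column 3 and diagonals 2, 4.
(4,1) attacks row 2 at column 1 and diagonals 3.
(5,6) attacks row 2 at column 6 and diagonals 3.
(6,8) attacks row 2 at column 8 and diagonals 4.
(7,2) attacks row 2 at column 2 and diagonals 7.
(8,4) attacks row 2 at column 4.
Attacked columns: {1, 2, 3, 4, 6, 7, 8}. Safe: {5}.

columns 5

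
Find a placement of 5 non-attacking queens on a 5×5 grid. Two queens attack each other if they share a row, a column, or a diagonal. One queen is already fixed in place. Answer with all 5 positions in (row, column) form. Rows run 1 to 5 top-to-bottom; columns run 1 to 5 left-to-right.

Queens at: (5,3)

(1,1) (2,4) (3,2) (4,5) (5,3)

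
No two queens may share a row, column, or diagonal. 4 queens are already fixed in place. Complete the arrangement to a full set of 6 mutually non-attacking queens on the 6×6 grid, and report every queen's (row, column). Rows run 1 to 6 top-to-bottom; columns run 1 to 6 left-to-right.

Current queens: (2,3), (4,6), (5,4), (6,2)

Row 1: attacked by (2,3)→{2,3,4}; (4,6)→{3,6}; (5,4)→{4}; (6,2)→{2}. Safe: 1, 5. Place at column 5.
Row 3: attacked by (1,5)→{3,5}; (2,3)→{2,3,4}; (4,6)→{5,6}; (5,4)→{2,4,6}; (6,2)→{2,5}. Safe: 1. Place at column 1.
Columns [5, 3, 1, 6, 4, 2], r−c [-4, -1, 2, -2, 1, 4], r+c [6, 5, 4, 10, 9, 8] are all distinct, so no two queens attack.

(1,5) (2,3) (3,1) (4,6) (5,4) (6,2)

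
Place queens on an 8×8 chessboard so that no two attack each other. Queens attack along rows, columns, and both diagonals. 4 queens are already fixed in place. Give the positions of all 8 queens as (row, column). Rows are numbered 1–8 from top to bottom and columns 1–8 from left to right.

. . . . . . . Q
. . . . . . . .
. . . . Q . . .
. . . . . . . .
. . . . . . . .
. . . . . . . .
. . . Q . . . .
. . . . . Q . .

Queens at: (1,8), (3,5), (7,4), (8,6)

(1,8) (2,2) (3,5) (4,3) (5,1) (6,7) (7,4) (8,6)

Row 2: attacked by (1,8)→{7,8}; (3,5)→{4,5,6}; (7,4)→{4}; (8,6)→{6}. Safe: 1, 2, 3. Place at column 2.
Row 4: attacked by (1,8)→{5,8}; (2,2)→{2,4}; (3,5)→{4,5,6}; (7,4)→{1,4,7}; (8,6)→{2,6}. Safe: 3. Place at column 3.
Row 5: attacked by (1,8)→{4,8}; (2,2)→{2,5}; (3,5)→{3,5,7}; (4,3)→{2,3,4}; (7,4)→{2,4,6}; (8,6)→{3,6}. Safe: 1. Place at column 1.
Row 6: attacked by (1,8)→{3,8}; (2,2)→{2,6}; (3,5)→{2,5,8}; (4,3)→{1,3,5}; (5,1)→{1,2}; (7,4)→{3,4,5}; (8,6)→{4,6,8}. Safe: 7. Place at column 7.
Columns [8, 2, 5, 3, 1, 7, 4, 6], r−c [-7, 0, -2, 1, 4, -1, 3, 2], r+c [9, 4, 8, 7, 6, 13, 11, 14] are all distinct, so no two queens attack.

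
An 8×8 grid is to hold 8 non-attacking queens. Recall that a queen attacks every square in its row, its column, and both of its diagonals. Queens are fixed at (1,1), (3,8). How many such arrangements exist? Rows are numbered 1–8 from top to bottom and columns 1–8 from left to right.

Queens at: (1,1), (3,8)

Branch on row 2: col 3 → 0; col 4 → 0; col 5 → 1; col 6 → 1.
Sum: 0 + 0 + 1 + 1 = 2.

2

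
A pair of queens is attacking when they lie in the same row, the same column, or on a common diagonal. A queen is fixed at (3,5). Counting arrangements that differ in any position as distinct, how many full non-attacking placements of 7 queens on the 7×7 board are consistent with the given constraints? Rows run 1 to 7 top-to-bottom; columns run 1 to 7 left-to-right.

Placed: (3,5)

Branch on row 1: col 1 → 1; col 2 → 1; col 4 → 2; col 6 → 2.
Sum: 1 + 1 + 2 + 2 = 6.

6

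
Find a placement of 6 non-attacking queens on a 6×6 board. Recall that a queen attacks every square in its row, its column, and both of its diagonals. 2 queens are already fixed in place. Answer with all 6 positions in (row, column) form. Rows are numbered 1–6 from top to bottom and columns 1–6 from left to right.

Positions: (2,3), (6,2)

Row 1: attacked by (2,3)→{2,3,4}; (6,2)→{2}. Safe: 1, 5, 6. Place at column 5.
Row 3: attacked by (1,5)→{3,5}; (2,3)→{2,3,4}; (6,2)→{2,5}. Safe: 1, 6. Place at column 1.
Row 4: attacked by (1,5)→{2,5}; (2,3)→{1,3,5}; (3,1)→{1,2}; (6,2)→{2,4}. Safe: 6. Place at column 6.
Row 5: attacked by (1,5)→{1,5}; (2,3)→{3,6}; (3,1)→{1,3}; (4,6)→{5,6}; (6,2)→{1,2,3}. Safe: 4. Place at column 4.
Columns [5, 3, 1, 6, 4, 2], r−c [-4, -1, 2, -2, 1, 4], r+c [6, 5, 4, 10, 9, 8] are all distinct, so no two queens attack.

(1,5) (2,3) (3,1) (4,6) (5,4) (6,2)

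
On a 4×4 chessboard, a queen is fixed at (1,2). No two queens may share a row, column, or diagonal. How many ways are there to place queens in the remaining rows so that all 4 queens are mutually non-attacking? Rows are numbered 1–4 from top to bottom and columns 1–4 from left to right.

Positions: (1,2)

Branch on row 2: col 4 → 1.
Sum: 1 = 1.

1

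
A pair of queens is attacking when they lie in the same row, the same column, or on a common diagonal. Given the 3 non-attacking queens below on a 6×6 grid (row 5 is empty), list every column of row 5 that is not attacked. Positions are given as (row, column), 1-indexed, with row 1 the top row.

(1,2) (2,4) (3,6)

(1,2) attacks row 5 at column 2 and diagonals 6.
(2,4) attacks row 5 at column 4 and diagonals 1.
(3,6) attacks row 5 at column 6 and diagonals 4.
Attacked columns: {1, 2, 4, 6}. Safe: {3, 5}.

columns 3, 5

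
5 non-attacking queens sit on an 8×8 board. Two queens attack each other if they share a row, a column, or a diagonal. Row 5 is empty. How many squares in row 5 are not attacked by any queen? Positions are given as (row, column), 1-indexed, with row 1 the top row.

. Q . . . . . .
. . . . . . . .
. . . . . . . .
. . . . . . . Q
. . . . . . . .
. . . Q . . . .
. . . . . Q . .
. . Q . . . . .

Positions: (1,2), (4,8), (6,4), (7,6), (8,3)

1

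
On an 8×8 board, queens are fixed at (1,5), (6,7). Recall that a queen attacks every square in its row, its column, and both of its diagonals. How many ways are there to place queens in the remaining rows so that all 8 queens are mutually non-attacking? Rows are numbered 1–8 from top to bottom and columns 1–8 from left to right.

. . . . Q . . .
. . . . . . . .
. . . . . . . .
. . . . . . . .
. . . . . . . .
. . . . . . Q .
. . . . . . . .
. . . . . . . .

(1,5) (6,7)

Branch on row 2: col 1 → 2; col 2 → 1; col 8 → 0.
Sum: 2 + 1 + 0 = 3.

3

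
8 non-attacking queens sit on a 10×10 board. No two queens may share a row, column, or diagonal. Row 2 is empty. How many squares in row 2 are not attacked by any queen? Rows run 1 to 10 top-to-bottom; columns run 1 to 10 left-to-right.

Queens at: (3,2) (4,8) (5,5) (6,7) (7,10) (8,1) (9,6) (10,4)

(3,2) attacks row 2 at column 2 and diagonals 1, 3.
(4,8) attacks row 2 at column 8 and diagonals 6, 10.
(5,5) attacks row 2 at column 5 and diagonals 2, 8.
(6,7) attacks row 2 at column 7 and diagonals 3.
(7,10) attacks row 2 at column 10 and diagonals 5.
(8,1) attacks row 2 at column 1 and diagonals 7.
(9,6) attacks row 2 at column 6.
(10,4) attacks row 2 at column 4.
Attacked columns: {1, 2, 3, 4, 5, 6, 7, 8, 10}. Safe: {9}.

1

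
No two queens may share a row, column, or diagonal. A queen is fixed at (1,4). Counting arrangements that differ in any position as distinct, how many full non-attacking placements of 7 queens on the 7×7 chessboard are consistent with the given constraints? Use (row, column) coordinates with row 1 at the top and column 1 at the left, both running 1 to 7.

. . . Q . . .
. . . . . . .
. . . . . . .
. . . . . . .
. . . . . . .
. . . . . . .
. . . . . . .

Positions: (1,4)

Branch on row 2: col 1 → 2; col 2 → 1; col 6 → 1; col 7 → 2.
Sum: 2 + 1 + 1 + 2 = 6.

6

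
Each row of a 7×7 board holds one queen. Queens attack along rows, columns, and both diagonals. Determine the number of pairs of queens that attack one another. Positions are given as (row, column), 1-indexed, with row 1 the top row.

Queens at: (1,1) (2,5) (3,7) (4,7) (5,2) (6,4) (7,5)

6

Same column: (2,5)–(7,5) (column 5); (3,7)–(4,7) (column 7).
Same diagonal: (2,5)–(4,7) (|2−4| = |5−7| = 2); (2,5)–(5,2) (|2−5| = |5−2| = 3); (3,7)–(6,4) (|3−6| = |7−4| = 3); (6,4)–(7,5) (|6−7| = |4−5| = 1).
Total attacking pairs: 6.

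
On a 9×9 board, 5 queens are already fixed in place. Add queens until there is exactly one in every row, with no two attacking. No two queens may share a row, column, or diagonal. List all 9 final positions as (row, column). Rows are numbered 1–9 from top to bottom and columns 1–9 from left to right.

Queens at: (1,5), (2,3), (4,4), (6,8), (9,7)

(1,5) (2,3) (3,9) (4,4) (5,2) (6,8) (7,6) (8,1) (9,7)

Row 3: attacked by (1,5)→{3,5,7}; (2,3)→{2,3,4}; (4,4)→{3,4,5}; (6,8)→{5,8}; (9,7)→{1,7}. Safe: 6, 9. Place at column 9.
Row 5: attacked by (1,5)→{1,5,9}; (2,3)→{3,6}; (3,9)→{7,9}; (4,4)→{3,4,5}; (6,8)→{7,8,9}; (9,7)→{3,7}. Safe: 2. Place at column 2.
Row 7: attacked by (1,5)→{5}; (2,3)→{3,8}; (3,9)→{5,9}; (4,4)→{1,4,7}; (5,2)→{2,4}; (6,8)→{7,8,9}; (9,7)→{5,7,9}. Safe: 6. Place at column 6.
Row 8: attacked by (1,5)→{5}; (2,3)→{3,9}; (3,9)→{4,9}; (4,4)→{4,8}; (5,2)→{2,5}; (6,8)→{6,8}; (7,6)→{5,6,7}; (9,7)→{6,7,8}. Safe: 1. Place at column 1.
Columns [5, 3, 9, 4, 2, 8, 6, 1, 7], r−c [-4, -1, -6, 0, 3, -2, 1, 7, 2], r+c [6, 5, 12, 8, 7, 14, 13, 9, 16] are all distinct, so no two queens attack.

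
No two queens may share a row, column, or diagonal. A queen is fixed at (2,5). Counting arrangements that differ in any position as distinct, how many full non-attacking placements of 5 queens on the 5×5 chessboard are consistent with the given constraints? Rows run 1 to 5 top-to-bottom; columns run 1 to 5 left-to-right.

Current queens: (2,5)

2

Branch on row 1: col 1 → 0; col 2 → 1; col 3 → 1.
Sum: 0 + 1 + 1 = 2.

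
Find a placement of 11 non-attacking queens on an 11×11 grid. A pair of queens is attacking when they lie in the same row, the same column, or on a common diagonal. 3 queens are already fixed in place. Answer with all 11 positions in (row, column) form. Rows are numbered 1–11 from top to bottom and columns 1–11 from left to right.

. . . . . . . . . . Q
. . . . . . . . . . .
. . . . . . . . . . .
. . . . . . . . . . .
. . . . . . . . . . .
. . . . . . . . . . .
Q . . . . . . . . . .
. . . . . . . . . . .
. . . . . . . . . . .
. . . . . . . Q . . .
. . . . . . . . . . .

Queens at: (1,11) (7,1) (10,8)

Row 2: attacked by (1,11)→{10,11}; (7,1)→{1,6}; (10,8)→{8}. Safe: 2, 3, 4, 5, 7, 9. Place at column 7.
Row 3: attacked by (1,11)→{9,11}; (2,7)→{6,7,8}; (7,1)→{1,5}; (10,8)→{1,8}. Safe: 2, 3, 4, 10. Place at column 3.
Row 4: attacked by (1,11)→{8,11}; (2,7)→{5,7,9}; (3,3)→{2,3,4}; (7,1)→{1,4}; (10,8)→{2,8}. Safe: 6, 10. Place at column 6.
Row 5: attacked by (1,11)→{7,11}; (2,7)→{4,7,10}; (3,3)→{1,3,5}; (4,6)→{5,6,7}; (7,1)→{1,3}; (10,8)→{3,8}. Safe: 2, 9. Place at column 2.
Row 6: attacked by (1,11)→{6,11}; (2,7)→{3,7,11}; (3,3)→{3,6}; (4,6)→{4,6,8}; (5,2)→{1,2,3}; (7,1)→{1,2}; (10,8)→{4,8}. Safe: 5, 9, 10. Place at column 10.
Row 8: attacked by (1,11)→{4,11}; (2,7)→{1,7}; (3,3)→{3,8}; (4,6)→{2,6,10}; (5,2)→{2,5}; (6,10)→{8,10}; (7,1)→{1,2}; (10,8)→{6,8,10}. Safe: 9. Place at column 9.
Row 9: attacked by (1,11)→{3,11}; (2,7)→{7}; (3,3)→{3,9}; (4,6)→{1,6,11}; (5,2)→{2,6}; (6,10)→{7,10}; (7,1)→{1,3}; (8,9)→{8,9,10}; (10,8)→{7,8,9}. Safe: 4, 5. Place at column 5.
Row 11: attacked by (1,11)→{1,11}; (2,7)→{7}; (3,3)→{3,11}; (4,6)→{6}; (5,2)→{2,8}; (6,10)→{5,10}; (7,1)→{1,5}; (8,9)→{6,9}; (9,5)→{3,5,7}; (10,8)→{7,8,9}. Safe: 4. Place at column 4.
Columns [11, 7, 3, 6, 2, 10, 1, 9, 5, 8, 4], r−c [-10, -5, 0, -2, 3, -4, 6, -1, 4, 2, 7], r+c [12, 9, 6, 10, 7, 16, 8, 17, 14, 18, 15] are all distinct, so no two queens attack.

(1,11) (2,7) (3,3) (4,6) (5,2) (6,10) (7,1) (8,9) (9,5) (10,8) (11,4)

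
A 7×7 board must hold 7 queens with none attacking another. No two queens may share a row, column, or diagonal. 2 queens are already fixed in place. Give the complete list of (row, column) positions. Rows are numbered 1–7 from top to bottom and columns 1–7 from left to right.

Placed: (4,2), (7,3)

(1,4) (2,7) (3,5) (4,2) (5,6) (6,1) (7,3)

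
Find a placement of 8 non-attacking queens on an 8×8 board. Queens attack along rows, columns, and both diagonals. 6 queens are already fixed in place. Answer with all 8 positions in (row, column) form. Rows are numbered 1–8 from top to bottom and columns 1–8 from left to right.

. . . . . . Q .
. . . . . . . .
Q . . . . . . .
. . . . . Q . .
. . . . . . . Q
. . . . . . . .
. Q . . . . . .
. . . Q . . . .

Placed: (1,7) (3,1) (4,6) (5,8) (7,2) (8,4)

(1,7) (2,3) (3,1) (4,6) (5,8) (6,5) (7,2) (8,4)

Row 2: attacked by (1,7)→{6,7,8}; (3,1)→{1,2}; (4,6)→{4,6,8}; (5,8)→{5,8}; (7,2)→{2,7}; (8,4)→{4}. Safe: 3. Place at column 3.
Row 6: attacked by (1,7)→{2,7}; (2,3)→{3,7}; (3,1)→{1,4}; (4,6)→{4,6,8}; (5,8)→{7,8}; (7,2)→{1,2,3}; (8,4)→{2,4,6}. Safe: 5. Place at column 5.
Columns [7, 3, 1, 6, 8, 5, 2, 4], r−c [-6, -1, 2, -2, -3, 1, 5, 4], r+c [8, 5, 4, 10, 13, 11, 9, 12] are all distinct, so no two queens attack.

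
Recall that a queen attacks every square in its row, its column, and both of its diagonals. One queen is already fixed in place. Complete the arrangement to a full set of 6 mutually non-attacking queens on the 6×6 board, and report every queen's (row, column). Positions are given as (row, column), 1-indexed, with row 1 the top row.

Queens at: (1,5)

(1,5) (2,3) (3,1) (4,6) (5,4) (6,2)

Row 2: attacked by (1,5)→{4,5,6}. Safe: 1, 2, 3. Place at column 3.
Row 3: attacked by (1,5)→{3,5}; (2,3)→{2,3,4}. Safe: 1, 6. Place at column 1.
Row 4: attacked by (1,5)→{2,5}; (2,3)→{1,3,5}; (3,1)→{1,2}. Safe: 4, 6. Place at column 6.
Row 5: attacked by (1,5)→{1,5}; (2,3)→{3,6}; (3,1)→{1,3}; (4,6)→{5,6}. Safe: 2, 4. Place at column 4.
Row 6: attacked by (1,5)→{5}; (2,3)→{3}; (3,1)→{1,4}; (4,6)→{4,6}; (5,4)→{3,4,5}. Safe: 2. Place at column 2.
Columns [5, 3, 1, 6, 4, 2], r−c [-4, -1, 2, -2, 1, 4], r+c [6, 5, 4, 10, 9, 8] are all distinct, so no two queens attack.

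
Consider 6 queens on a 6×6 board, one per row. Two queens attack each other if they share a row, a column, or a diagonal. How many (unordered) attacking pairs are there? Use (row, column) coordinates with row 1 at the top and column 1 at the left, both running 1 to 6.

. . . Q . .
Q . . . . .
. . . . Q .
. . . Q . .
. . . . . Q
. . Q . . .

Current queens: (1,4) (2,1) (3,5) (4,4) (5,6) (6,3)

Same column: (1,4)–(4,4) (column 4).
Same diagonal: (3,5)–(4,4) (|3−4| = |5−4| = 1).
Total attacking pairs: 2.

2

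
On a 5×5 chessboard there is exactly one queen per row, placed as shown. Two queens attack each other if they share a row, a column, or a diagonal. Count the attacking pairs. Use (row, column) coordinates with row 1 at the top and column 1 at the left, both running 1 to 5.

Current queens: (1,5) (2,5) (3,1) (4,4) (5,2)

Same column: (1,5)–(2,5) (column 5).
Same diagonal: (2,5)–(5,2) (|2−5| = |5−2| = 3).
Total attacking pairs: 2.

2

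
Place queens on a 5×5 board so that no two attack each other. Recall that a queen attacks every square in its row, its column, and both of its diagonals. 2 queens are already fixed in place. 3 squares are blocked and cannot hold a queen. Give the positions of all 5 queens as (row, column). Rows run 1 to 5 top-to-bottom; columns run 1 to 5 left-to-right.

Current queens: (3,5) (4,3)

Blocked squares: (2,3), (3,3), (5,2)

Row 1: attacked by (3,5)→{3,5}; (4,3)→{3}. Safe: 1, 2, 4. Place at column 4.
Row 2: attacked by (1,4)→{3,4,5}; (3,5)→{4,5}; (4,3)→{1,3,5}. Blocked: 3. Safe: 2. Place at column 2.
Row 5: attacked by (1,4)→{4}; (2,2)→{2,5}; (3,5)→{3,5}; (4,3)→{2,3,4}. Blocked: 2. Safe: 1. Place at column 1.
Columns [4, 2, 5, 3, 1], r−c [-3, 0, -2, 1, 4], r+c [5, 4, 8, 7, 6] are all distinct, so no two queens attack.

(1,4) (2,2) (3,5) (4,3) (5,1)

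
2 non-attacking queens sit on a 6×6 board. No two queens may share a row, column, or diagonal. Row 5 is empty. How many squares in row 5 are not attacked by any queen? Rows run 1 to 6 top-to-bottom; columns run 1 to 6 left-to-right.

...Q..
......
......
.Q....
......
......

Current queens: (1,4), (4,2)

(1,4) attacks row 5 at column 4.
(4,2) attacks row 5 at column 2 and diagonals 1, 3.
Attacked columns: {1, 2, 3, 4}. Safe: {5, 6}.

2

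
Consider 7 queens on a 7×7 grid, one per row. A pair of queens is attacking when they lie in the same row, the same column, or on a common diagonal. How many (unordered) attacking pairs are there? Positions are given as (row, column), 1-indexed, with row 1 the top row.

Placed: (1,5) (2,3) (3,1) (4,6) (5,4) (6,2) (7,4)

1

Same column: (5,4)–(7,4) (column 4).
Total attacking pairs: 1.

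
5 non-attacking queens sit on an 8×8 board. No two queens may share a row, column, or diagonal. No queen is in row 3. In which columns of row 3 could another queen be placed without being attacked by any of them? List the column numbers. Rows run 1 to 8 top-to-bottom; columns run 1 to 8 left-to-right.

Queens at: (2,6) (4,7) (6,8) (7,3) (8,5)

columns 1, 2, 4

(2,6) attacks row 3 at column 6 and diagonals 5, 7.
(4,7) attacks row 3 at column 7 and diagonals 6, 8.
(6,8) attacks row 3 at column 8 and diagonals 5.
(7,3) attacks row 3 at column 3 and diagonals 7.
(8,5) attacks row 3 at column 5.
Attacked columns: {3, 5, 6, 7, 8}. Safe: {1, 2, 4}.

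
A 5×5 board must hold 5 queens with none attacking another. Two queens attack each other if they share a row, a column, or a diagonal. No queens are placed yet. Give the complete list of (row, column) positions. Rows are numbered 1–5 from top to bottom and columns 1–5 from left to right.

Row 1: Safe: 1, 2, 3, 4, 5. Place at column 3.
Row 2: attacked by (1,3)→{2,3,4}. Safe: 1, 5. Place at column 5.
Row 3: attacked by (1,3)→{1,3,5}; (2,5)→{4,5}. Safe: 2. Place at column 2.
Row 4: attacked by (1,3)→{3}; (2,5)→{3,5}; (3,2)→{1,2,3}. Safe: 4. Place at column 4.
Row 5: attacked by (1,3)→{3}; (2,5)→{2,5}; (3,2)→{2,4}; (4,4)→{3,4,5}. Safe: 1. Place at column 1.
Columns [3, 5, 2, 4, 1], r−c [-2, -3, 1, 0, 4], r+c [4, 7, 5, 8, 6] are all distinct, so no two queens attack.

(1,3) (2,5) (3,2) (4,4) (5,1)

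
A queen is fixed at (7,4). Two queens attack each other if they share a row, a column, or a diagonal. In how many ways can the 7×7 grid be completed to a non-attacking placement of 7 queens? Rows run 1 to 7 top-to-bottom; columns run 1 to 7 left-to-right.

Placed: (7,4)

Branch on row 1: col 1 → 1; col 2 → 1; col 3 → 1; col 5 → 1; col 6 → 1; col 7 → 1.
Sum: 1 + 1 + 1 + 1 + 1 + 1 = 6.

6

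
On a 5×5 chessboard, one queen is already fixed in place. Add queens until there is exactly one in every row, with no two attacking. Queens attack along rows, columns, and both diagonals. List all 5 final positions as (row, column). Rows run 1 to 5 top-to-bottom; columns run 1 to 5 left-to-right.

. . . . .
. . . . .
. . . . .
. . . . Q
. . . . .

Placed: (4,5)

Row 1: attacked by (4,5)→{2,5}. Safe: 1, 3, 4. Place at column 4.
Row 2: attacked by (1,4)→{3,4,5}; (4,5)→{3,5}. Safe: 1, 2. Place at column 1.
Row 3: attacked by (1,4)→{2,4}; (2,1)→{1,2}; (4,5)→{4,5}. Safe: 3. Place at column 3.
Row 5: attacked by (1,4)→{4}; (2,1)→{1,4}; (3,3)→{1,3,5}; (4,5)→{4,5}. Safe: 2. Place at column 2.
Columns [4, 1, 3, 5, 2], r−c [-3, 1, 0, -1, 3], r+c [5, 3, 6, 9, 7] are all distinct, so no two queens attack.

(1,4) (2,1) (3,3) (4,5) (5,2)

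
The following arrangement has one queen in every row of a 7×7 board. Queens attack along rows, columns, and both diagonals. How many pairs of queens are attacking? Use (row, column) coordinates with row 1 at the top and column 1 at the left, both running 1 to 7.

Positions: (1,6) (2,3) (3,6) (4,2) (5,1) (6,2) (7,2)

Same column: (1,6)–(3,6) (column 6); (4,2)–(6,2) (column 2); (4,2)–(7,2) (column 2); (6,2)–(7,2) (column 2).
Same diagonal: (3,6)–(7,2) (|3−7| = |6−2| = 4); (4,2)–(5,1) (|4−5| = |2−1| = 1); (5,1)–(6,2) (|5−6| = |1−2| = 1).
Total attacking pairs: 7.

7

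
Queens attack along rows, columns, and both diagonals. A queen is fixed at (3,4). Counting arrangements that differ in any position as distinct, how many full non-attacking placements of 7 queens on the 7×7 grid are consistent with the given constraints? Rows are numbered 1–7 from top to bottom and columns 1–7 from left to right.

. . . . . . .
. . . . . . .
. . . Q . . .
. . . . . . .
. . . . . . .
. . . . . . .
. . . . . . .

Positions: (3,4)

4

Branch on row 1: col 1 → 1; col 3 → 1; col 5 → 1; col 7 → 1.
Sum: 1 + 1 + 1 + 1 = 4.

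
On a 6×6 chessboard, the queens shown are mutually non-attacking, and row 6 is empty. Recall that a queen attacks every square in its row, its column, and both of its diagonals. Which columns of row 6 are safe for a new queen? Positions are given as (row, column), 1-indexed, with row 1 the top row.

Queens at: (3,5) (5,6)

(3,5) attacks row 6 at column 5 and diagonals 2.
(5,6) attacks row 6 at column 6 and diagonals 5.
Attacked columns: {2, 5, 6}. Safe: {1, 3, 4}.

columns 1, 3, 4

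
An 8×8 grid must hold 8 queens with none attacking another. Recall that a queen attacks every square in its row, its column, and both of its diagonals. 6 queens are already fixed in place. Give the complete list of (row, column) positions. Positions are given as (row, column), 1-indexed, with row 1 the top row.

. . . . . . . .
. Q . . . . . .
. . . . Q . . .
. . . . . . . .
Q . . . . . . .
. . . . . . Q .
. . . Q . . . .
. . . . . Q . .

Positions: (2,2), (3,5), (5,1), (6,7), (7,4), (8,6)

Row 1: attacked by (2,2)→{1,2,3}; (3,5)→{3,5,7}; (5,1)→{1,5}; (6,7)→{2,7}; (7,4)→{4}; (8,6)→{6}. Safe: 8. Place at column 8.
Row 4: attacked by (1,8)→{5,8}; (2,2)→{2,4}; (3,5)→{4,5,6}; (5,1)→{1,2}; (6,7)→{5,7}; (7,4)→{1,4,7}; (8,6)→{2,6}. Safe: 3. Place at column 3.
Columns [8, 2, 5, 3, 1, 7, 4, 6], r−c [-7, 0, -2, 1, 4, -1, 3, 2], r+c [9, 4, 8, 7, 6, 13, 11, 14] are all distinct, so no two queens attack.

(1,8) (2,2) (3,5) (4,3) (5,1) (6,7) (7,4) (8,6)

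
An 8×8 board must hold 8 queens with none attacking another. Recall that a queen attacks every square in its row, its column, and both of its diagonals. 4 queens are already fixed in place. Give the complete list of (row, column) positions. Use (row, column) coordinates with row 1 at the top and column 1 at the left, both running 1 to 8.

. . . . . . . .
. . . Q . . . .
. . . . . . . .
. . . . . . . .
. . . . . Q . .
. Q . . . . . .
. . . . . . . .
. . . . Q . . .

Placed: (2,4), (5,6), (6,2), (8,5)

(1,8) (2,4) (3,1) (4,3) (5,6) (6,2) (7,7) (8,5)

Row 1: attacked by (2,4)→{3,4,5}; (5,6)→{2,6}; (6,2)→{2,7}; (8,5)→{5}. Safe: 1, 8. Place at column 8.
Row 3: attacked by (1,8)→{6,8}; (2,4)→{3,4,5}; (5,6)→{4,6,8}; (6,2)→{2,5}; (8,5)→{5}. Safe: 1, 7. Place at column 1.
Row 4: attacked by (1,8)→{5,8}; (2,4)→{2,4,6}; (3,1)→{1,2}; (5,6)→{5,6,7}; (6,2)→{2,4}; (8,5)→{1,5}. Safe: 3. Place at column 3.
Row 7: attacked by (1,8)→{2,8}; (2,4)→{4}; (3,1)→{1,5}; (4,3)→{3,6}; (5,6)→{4,6,8}; (6,2)→{1,2,3}; (8,5)→{4,5,6}. Safe: 7. Place at column 7.
Columns [8, 4, 1, 3, 6, 2, 7, 5], r−c [-7, -2, 2, 1, -1, 4, 0, 3], r+c [9, 6, 4, 7, 11, 8, 14, 13] are all distinct, so no two queens attack.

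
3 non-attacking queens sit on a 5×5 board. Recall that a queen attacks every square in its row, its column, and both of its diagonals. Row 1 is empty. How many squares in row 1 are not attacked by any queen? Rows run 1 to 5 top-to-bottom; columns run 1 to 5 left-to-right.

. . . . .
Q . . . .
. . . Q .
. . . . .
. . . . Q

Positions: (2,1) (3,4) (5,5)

(2,1) attacks row 1 at column 1 and diagonals 2.
(3,4) attacks row 1 at column 4 and diagonals 2.
(5,5) attacks row 1 at column 5 and diagonals 1.
Attacked columns: {1, 2, 4, 5}. Safe: {3}.

1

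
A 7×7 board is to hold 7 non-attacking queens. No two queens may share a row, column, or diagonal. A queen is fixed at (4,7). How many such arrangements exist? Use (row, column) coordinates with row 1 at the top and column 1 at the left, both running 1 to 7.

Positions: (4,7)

6

Branch on row 1: col 1 → 1; col 2 → 2; col 3 → 0; col 5 → 1; col 6 → 2.
Sum: 1 + 2 + 0 + 1 + 2 = 6.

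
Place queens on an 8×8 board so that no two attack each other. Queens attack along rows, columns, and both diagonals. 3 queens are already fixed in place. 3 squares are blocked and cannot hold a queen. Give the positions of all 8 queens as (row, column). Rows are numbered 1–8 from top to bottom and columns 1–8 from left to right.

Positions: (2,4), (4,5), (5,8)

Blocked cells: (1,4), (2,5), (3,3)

Row 1: attacked by (2,4)→{3,4,5}; (4,5)→{2,5,8}; (5,8)→{4,8}. Blocked: 4. Safe: 1, 6, 7. Place at column 7.
Row 3: attacked by (1,7)→{5,7}; (2,4)→{3,4,5}; (4,5)→{4,5,6}; (5,8)→{6,8}. Blocked: 3. Safe: 1, 2. Place at column 2.
Row 6: attacked by (1,7)→{2,7}; (2,4)→{4,8}; (3,2)→{2,5}; (4,5)→{3,5,7}; (5,8)→{7,8}. Safe: 1, 6. Place at column 1.
Row 7: attacked by (1,7)→{1,7}; (2,4)→{4}; (3,2)→{2,6}; (4,5)→{2,5,8}; (5,8)→{6,8}; (6,1)→{1,2}. Safe: 3. Place at column 3.
Row 8: attacked by (1,7)→{7}; (2,4)→{4}; (3,2)→{2,7}; (4,5)→{1,5}; (5,8)→{5,8}; (6,1)→{1,3}; (7,3)→{2,3,4}. Safe: 6. Place at column 6.
Columns [7, 4, 2, 5, 8, 1, 3, 6], r−c [-6, -2, 1, -1, -3, 5, 4, 2], r+c [8, 6, 5, 9, 13, 7, 10, 14] are all distinct, so no two queens attack.

(1,7) (2,4) (3,2) (4,5) (5,8) (6,1) (7,3) (8,6)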